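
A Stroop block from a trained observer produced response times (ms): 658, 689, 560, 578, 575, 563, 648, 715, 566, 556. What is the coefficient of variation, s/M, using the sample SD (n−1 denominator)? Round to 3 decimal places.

n = 10, Σ = 6108, M = 610.8000
Σ(x−M)² = 32817.600; s = √(32817.600/9) = 60.3854
CV = 60.3854 / 610.8000 = 0.09886

0.099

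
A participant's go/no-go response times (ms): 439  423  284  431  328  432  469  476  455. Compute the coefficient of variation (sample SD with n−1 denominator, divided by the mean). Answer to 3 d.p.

0.157

n = 9, Σ = 3737, M = 415.2222
Σ(x−M)² = 34151.556; s = √(34151.556/8) = 65.3372
CV = 65.3372 / 415.2222 = 0.15735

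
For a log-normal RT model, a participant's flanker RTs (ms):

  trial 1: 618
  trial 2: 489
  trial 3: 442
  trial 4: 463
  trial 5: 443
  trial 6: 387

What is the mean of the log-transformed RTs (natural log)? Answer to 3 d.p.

6.150

ln(RT): 6.4265, 6.1924, 6.0913, 6.1377, 6.0936, 5.9584
Σ ln(RT) = 36.8999
Mean = 36.8999/6 = 6.14998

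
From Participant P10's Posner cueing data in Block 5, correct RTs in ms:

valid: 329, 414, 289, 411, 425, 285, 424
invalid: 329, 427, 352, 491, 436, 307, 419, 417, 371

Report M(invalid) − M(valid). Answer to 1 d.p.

M(valid) = 2577/7 = 368.143
M(invalid) = 3549/9 = 394.333
Difference = 394.333 − 368.143 = 26.190 ms

26.2 ms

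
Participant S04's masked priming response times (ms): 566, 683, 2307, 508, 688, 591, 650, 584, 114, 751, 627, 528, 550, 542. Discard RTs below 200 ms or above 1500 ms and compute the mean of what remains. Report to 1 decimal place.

605.7 ms

Excluded: 114, 2307
Retained (n=12): Σ = 7268
Mean = 7268/12 = 605.6667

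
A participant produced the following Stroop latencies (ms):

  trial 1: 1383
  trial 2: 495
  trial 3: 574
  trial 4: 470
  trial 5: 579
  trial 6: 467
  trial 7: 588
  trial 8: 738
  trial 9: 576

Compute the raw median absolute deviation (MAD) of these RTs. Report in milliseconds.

81 ms

Sorted: 467, 470, 495, 574, 576, 579, 588, 738, 1383 → median = 576
|x − 576|: 807, 81, 2, 106, 3, 109, 12, 162, 0
Sorted deviations: 0, 2, 3, 12, 81, 106, 109, 162, 807 → MAD = 81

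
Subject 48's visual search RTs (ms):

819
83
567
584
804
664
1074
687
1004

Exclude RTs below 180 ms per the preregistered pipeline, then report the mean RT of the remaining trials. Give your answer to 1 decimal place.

775.4 ms

Excluded: 83
Retained (n=8): Σ = 6203
Mean = 6203/8 = 775.3750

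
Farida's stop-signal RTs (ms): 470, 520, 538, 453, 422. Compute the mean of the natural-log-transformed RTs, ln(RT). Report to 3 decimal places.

6.171

ln(RT): 6.1527, 6.2538, 6.2879, 6.1159, 6.0450
Σ ln(RT) = 30.8553
Mean = 30.8553/5 = 6.17106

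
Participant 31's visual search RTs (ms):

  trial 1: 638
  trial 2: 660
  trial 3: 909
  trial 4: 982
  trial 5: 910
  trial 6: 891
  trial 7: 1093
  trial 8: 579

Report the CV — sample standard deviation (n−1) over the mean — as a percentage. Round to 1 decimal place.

n = 8, Σ = 6662, M = 832.7500
Σ(x−M)² = 237339.500; s = √(237339.500/7) = 184.1348
CV = 184.1348 / 832.7500 = 0.22112 = 22.112%

22.1%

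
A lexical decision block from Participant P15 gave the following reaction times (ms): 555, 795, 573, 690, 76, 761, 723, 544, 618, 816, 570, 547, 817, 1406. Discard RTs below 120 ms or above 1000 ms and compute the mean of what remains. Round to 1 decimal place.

Excluded: 76, 1406
Retained (n=12): Σ = 8009
Mean = 8009/12 = 667.4167

667.4 ms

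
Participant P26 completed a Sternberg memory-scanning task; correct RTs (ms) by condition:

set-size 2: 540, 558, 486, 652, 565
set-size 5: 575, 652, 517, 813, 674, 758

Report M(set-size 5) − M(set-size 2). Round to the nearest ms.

M(set-size 2) = 2801/5 = 560.200
M(set-size 5) = 3989/6 = 664.833
Difference = 664.833 − 560.200 = 104.633 ms

105 ms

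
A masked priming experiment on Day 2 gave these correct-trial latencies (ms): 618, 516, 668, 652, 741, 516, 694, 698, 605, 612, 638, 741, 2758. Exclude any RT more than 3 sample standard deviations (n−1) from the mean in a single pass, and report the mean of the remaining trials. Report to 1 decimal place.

641.6 ms

n = 13, ΣRT = 10457, M = 804.385
Σ(x−M)² = 4195493.08; s = √(4195493.08/12) = 591.290
Cutoffs: 804.385 ± 3·591.290 → [-969.5, 2578.3]
Outside: 2758 → excluded.
Retained (n=12): Σ = 7699, mean = 7699/12 = 641.583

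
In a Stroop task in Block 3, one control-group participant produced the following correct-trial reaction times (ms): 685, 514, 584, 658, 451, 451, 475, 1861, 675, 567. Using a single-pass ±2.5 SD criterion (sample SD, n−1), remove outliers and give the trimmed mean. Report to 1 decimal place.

562.2 ms

n = 10, ΣRT = 6921, M = 692.100
Σ(x−M)² = 1590278.90; s = √(1590278.90/9) = 420.354
Cutoffs: 692.100 ± 2.5·420.354 → [-358.8, 1743.0]
Outside: 1861 → excluded.
Retained (n=9): Σ = 5060, mean = 5060/9 = 562.222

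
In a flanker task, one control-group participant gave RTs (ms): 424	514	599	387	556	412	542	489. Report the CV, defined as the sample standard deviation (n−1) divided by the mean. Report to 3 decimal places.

n = 8, Σ = 3923, M = 490.3750
Σ(x−M)² = 40565.875; s = √(40565.875/7) = 76.1257
CV = 76.1257 / 490.3750 = 0.15524

0.155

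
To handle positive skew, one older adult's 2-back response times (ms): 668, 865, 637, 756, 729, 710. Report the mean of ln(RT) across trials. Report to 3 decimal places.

ln(RT): 6.5043, 6.7627, 6.4568, 6.6280, 6.5917, 6.5653
Σ ln(RT) = 39.5088
Mean = 39.5088/6 = 6.58479

6.585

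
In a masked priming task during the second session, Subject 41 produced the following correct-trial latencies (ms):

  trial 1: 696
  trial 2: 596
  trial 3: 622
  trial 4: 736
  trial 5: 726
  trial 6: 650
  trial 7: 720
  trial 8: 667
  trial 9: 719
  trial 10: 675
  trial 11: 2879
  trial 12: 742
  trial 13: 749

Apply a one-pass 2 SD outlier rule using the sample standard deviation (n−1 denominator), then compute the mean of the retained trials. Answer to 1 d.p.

691.5 ms

n = 13, ΣRT = 11177, M = 859.769
Σ(x−M)² = 4444228.31; s = √(4444228.31/12) = 608.566
Cutoffs: 859.769 ± 2·608.566 → [-357.4, 2076.9]
Outside: 2879 → excluded.
Retained (n=12): Σ = 8298, mean = 8298/12 = 691.500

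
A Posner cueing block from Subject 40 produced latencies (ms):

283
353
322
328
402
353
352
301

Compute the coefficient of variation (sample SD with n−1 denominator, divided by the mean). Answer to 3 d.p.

0.109

n = 8, Σ = 2694, M = 336.7500
Σ(x−M)² = 9479.500; s = √(9479.500/7) = 36.7997
CV = 36.7997 / 336.7500 = 0.10928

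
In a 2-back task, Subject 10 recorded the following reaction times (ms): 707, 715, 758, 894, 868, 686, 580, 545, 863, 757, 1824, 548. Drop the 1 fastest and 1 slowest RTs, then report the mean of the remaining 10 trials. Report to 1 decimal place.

Sorted: 545, 548, 580, 686, 707, 715, 757, 758, 863, 868, 894, 1824
Drop lowest 1 (545) and highest 1 (1824)
Remaining (n=10): Σ = 7376, mean = 7376/10 = 737.600

737.6 ms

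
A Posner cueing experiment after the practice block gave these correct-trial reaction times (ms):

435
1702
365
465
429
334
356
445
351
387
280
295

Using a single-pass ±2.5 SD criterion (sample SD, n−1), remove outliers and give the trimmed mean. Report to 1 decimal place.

n = 12, ΣRT = 5844, M = 487.000
Σ(x−M)² = 1648204.00; s = √(1648204.00/11) = 387.087
Cutoffs: 487.000 ± 2.5·387.087 → [-480.7, 1454.7]
Outside: 1702 → excluded.
Retained (n=11): Σ = 4142, mean = 4142/11 = 376.545

376.5 ms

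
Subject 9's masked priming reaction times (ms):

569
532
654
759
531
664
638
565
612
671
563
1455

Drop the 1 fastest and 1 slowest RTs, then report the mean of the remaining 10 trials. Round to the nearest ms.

Sorted: 531, 532, 563, 565, 569, 612, 638, 654, 664, 671, 759, 1455
Drop lowest 1 (531) and highest 1 (1455)
Remaining (n=10): Σ = 6227, mean = 6227/10 = 622.700

623 ms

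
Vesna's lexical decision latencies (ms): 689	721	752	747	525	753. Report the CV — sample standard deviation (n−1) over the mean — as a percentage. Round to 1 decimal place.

12.6%

n = 6, Σ = 4187, M = 697.8333
Σ(x−M)² = 38880.833; s = √(38880.833/5) = 88.1826
CV = 88.1826 / 697.8333 = 0.12637 = 12.637%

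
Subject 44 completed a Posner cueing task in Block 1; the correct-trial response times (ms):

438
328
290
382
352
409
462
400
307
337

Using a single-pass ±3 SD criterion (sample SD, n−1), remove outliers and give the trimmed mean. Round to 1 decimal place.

370.5 ms

n = 10, ΣRT = 3705, M = 370.500
Σ(x−M)² = 29196.50; s = √(29196.50/9) = 56.957
Cutoffs: 370.500 ± 3·56.957 → [199.6, 541.4]
No RTs fall outside the cutoffs; all 10 retained. Mean = 3705/10 = 370.500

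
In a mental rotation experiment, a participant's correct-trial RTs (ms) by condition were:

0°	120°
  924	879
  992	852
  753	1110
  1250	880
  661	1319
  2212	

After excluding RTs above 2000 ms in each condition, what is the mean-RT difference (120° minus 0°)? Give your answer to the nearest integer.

0°: exclude 2212
M(0°) = 4580/5 = 916.000
M(120°) = 5040/5 = 1008.000
Difference = 1008.000 − 916.000 = 92.000 ms

92 ms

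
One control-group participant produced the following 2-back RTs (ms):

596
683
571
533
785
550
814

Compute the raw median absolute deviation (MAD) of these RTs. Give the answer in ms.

Sorted: 533, 550, 571, 596, 683, 785, 814 → median = 596
|x − 596|: 0, 87, 25, 63, 189, 46, 218
Sorted deviations: 0, 25, 46, 63, 87, 189, 218 → MAD = 63

63 ms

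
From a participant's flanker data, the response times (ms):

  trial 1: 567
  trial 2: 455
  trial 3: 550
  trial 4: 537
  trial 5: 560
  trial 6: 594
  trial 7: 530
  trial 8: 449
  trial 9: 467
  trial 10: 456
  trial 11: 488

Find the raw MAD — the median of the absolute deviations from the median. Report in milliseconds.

Sorted: 449, 455, 456, 467, 488, 530, 537, 550, 560, 567, 594 → median = 530
|x − 530|: 37, 75, 20, 7, 30, 64, 0, 81, 63, 74, 42
Sorted deviations: 0, 7, 20, 30, 37, 42, 63, 64, 74, 75, 81 → MAD = 42

42 ms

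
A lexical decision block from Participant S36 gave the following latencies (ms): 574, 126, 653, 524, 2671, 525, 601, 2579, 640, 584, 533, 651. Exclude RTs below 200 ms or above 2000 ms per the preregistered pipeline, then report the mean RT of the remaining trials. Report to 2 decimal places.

Excluded: 126, 2579, 2671
Retained (n=9): Σ = 5285
Mean = 5285/9 = 587.2222

587.22 ms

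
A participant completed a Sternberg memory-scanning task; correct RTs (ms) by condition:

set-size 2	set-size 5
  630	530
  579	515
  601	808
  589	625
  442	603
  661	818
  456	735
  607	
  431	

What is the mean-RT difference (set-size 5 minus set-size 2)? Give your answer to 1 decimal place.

106.9 ms

M(set-size 2) = 4996/9 = 555.111
M(set-size 5) = 4634/7 = 662.000
Difference = 662.000 − 555.111 = 106.889 ms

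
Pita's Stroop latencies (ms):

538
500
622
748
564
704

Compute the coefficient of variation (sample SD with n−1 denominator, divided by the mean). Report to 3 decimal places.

0.159

n = 6, Σ = 3676, M = 612.6667
Σ(x−M)² = 47381.333; s = √(47381.333/5) = 97.3461
CV = 97.3461 / 612.6667 = 0.15889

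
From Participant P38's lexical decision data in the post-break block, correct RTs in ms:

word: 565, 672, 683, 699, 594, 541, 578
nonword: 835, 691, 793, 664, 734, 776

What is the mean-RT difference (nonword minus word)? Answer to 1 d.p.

130.0 ms

M(word) = 4332/7 = 618.857
M(nonword) = 4493/6 = 748.833
Difference = 748.833 − 618.857 = 129.976 ms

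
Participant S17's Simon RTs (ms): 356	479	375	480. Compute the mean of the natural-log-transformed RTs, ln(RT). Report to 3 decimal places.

6.037

ln(RT): 5.8749, 6.1717, 5.9269, 6.1738
Σ ln(RT) = 24.1473
Mean = 24.1473/4 = 6.03684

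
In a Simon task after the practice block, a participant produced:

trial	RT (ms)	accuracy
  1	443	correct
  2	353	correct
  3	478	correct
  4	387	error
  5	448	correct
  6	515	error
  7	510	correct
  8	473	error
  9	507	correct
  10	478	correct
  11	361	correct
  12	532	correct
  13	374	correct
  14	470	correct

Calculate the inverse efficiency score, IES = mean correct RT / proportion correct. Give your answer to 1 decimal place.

Correct trials (n=11): 443, 353, 478, 448, 510, 507, 478, 361, 532, 374, 470
Mean correct RT = 4954/11 = 450.3636 ms
Proportion correct = 11/14
IES = 450.3636 / (11/14) = 573.190 ms

573.2 ms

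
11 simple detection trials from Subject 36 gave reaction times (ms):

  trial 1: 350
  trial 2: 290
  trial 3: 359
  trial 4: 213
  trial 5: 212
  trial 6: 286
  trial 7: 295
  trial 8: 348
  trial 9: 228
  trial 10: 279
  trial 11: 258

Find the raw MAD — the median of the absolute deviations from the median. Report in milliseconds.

58 ms

Sorted: 212, 213, 228, 258, 279, 286, 290, 295, 348, 350, 359 → median = 286
|x − 286|: 64, 4, 73, 73, 74, 0, 9, 62, 58, 7, 28
Sorted deviations: 0, 4, 7, 9, 28, 58, 62, 64, 73, 73, 74 → MAD = 58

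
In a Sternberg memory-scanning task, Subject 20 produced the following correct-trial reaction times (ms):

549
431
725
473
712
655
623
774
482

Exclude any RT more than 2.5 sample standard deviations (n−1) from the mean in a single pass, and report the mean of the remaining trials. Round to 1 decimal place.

602.7 ms

n = 9, ΣRT = 5424, M = 602.667
Σ(x−M)² = 123150.00; s = √(123150.00/8) = 124.072
Cutoffs: 602.667 ± 2.5·124.072 → [292.5, 912.8]
No RTs fall outside the cutoffs; all 9 retained. Mean = 5424/9 = 602.667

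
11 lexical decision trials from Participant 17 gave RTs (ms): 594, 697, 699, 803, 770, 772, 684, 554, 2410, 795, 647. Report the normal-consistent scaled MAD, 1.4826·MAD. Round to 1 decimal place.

108.2 ms

Sorted: 554, 594, 647, 684, 697, 699, 770, 772, 795, 803, 2410 → median = 699
|x − 699| sorted: 0, 2, 15, 52, 71, 73, 96, 104, 105, 145, 1711 → MAD = 73
Robust SD ≈ 1.4826 × 73 = 108.230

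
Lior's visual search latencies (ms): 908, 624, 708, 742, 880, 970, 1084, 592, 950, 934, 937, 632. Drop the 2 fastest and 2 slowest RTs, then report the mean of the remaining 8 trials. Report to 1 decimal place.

Sorted: 592, 624, 632, 708, 742, 880, 908, 934, 937, 950, 970, 1084
Drop lowest 2 (592, 624) and highest 2 (970, 1084)
Remaining (n=8): Σ = 6691, mean = 6691/8 = 836.375

836.4 ms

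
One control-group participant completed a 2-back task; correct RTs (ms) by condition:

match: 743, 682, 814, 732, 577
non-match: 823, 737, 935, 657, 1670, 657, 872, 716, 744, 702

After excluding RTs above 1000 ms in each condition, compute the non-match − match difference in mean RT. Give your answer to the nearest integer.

51 ms

non-match: exclude 1670
M(match) = 3548/5 = 709.600
M(non-match) = 6843/9 = 760.333
Difference = 760.333 − 709.600 = 50.733 ms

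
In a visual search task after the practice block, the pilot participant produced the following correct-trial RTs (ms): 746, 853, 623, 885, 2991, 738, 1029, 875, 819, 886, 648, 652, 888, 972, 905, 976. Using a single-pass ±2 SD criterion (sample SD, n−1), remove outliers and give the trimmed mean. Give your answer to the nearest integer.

833 ms

n = 16, ΣRT = 15486, M = 967.875
Σ(x−M)² = 4587851.75; s = √(4587851.75/15) = 553.043
Cutoffs: 967.875 ± 2·553.043 → [-138.2, 2074.0]
Outside: 2991 → excluded.
Retained (n=15): Σ = 12495, mean = 12495/15 = 833.000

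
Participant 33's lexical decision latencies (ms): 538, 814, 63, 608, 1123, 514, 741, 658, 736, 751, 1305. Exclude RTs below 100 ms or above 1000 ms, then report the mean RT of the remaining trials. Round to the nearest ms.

Excluded: 63, 1123, 1305
Retained (n=8): Σ = 5360
Mean = 5360/8 = 670.0000

670 ms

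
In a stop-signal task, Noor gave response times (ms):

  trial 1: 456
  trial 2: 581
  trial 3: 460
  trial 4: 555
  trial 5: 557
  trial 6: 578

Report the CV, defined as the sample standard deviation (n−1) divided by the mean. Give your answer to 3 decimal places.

0.109

n = 6, Σ = 3187, M = 531.1667
Σ(x−M)² = 16626.833; s = √(16626.833/5) = 57.6660
CV = 57.6660 / 531.1667 = 0.10856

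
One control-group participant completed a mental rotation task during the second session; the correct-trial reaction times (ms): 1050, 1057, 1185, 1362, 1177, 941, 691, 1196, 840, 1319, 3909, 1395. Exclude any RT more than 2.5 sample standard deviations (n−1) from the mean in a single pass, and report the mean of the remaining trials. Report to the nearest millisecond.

n = 12, ΣRT = 16122, M = 1343.500
Σ(x−M)² = 7669485.00; s = √(7669485.00/11) = 835.001
Cutoffs: 1343.500 ± 2.5·835.001 → [-744.0, 3431.0]
Outside: 3909 → excluded.
Retained (n=11): Σ = 12213, mean = 12213/11 = 1110.273

1110 ms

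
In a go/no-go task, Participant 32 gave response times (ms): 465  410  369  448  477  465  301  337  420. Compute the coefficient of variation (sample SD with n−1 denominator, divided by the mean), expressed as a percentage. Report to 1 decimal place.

15.2%

n = 9, Σ = 3692, M = 410.2222
Σ(x−M)² = 30973.556; s = √(30973.556/8) = 62.2229
CV = 62.2229 / 410.2222 = 0.15168 = 15.168%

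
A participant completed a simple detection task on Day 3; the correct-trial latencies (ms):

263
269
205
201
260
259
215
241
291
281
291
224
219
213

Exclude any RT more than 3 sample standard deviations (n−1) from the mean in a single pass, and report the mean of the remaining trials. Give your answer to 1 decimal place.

n = 14, ΣRT = 3432, M = 245.143
Σ(x−M)² = 13441.71; s = √(13441.71/13) = 32.156
Cutoffs: 245.143 ± 3·32.156 → [148.7, 341.6]
No RTs fall outside the cutoffs; all 14 retained. Mean = 3432/14 = 245.143

245.1 ms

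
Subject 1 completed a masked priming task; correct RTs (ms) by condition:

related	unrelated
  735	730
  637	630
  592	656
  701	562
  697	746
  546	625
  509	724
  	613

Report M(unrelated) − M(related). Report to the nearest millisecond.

M(related) = 4417/7 = 631.000
M(unrelated) = 5286/8 = 660.750
Difference = 660.750 − 631.000 = 29.750 ms

30 ms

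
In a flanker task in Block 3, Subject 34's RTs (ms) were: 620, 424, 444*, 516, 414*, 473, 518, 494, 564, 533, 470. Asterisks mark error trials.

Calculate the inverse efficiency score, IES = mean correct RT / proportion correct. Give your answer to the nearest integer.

626 ms

Correct trials (n=9): 620, 424, 516, 473, 518, 494, 564, 533, 470
Mean correct RT = 4612/9 = 512.4444 ms
Proportion correct = 9/11
IES = 512.4444 / (9/11) = 626.321 ms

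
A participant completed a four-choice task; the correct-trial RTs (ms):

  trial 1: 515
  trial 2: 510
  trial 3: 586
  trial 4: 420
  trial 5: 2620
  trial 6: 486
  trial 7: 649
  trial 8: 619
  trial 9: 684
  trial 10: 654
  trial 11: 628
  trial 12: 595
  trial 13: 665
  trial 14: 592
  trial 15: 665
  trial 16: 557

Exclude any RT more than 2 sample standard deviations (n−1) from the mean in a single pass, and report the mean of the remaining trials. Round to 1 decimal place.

n = 16, ΣRT = 11445, M = 715.312
Σ(x−M)² = 3952471.44; s = √(3952471.44/15) = 513.321
Cutoffs: 715.312 ± 2·513.321 → [-311.3, 1742.0]
Outside: 2620 → excluded.
Retained (n=15): Σ = 8825, mean = 8825/15 = 588.333

588.3 ms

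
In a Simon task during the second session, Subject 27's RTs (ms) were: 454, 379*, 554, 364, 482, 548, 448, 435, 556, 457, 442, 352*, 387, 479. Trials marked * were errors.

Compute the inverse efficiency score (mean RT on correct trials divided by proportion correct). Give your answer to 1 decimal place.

Correct trials (n=12): 454, 554, 364, 482, 548, 448, 435, 556, 457, 442, 387, 479
Mean correct RT = 5606/12 = 467.1667 ms
Proportion correct = 12/14
IES = 467.1667 / (12/14) = 545.028 ms

545.0 ms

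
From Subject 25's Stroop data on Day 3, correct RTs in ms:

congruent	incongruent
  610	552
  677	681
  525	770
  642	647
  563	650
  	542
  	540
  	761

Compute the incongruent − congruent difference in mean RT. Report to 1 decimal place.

M(congruent) = 3017/5 = 603.400
M(incongruent) = 5143/8 = 642.875
Difference = 642.875 − 603.400 = 39.475 ms

39.5 ms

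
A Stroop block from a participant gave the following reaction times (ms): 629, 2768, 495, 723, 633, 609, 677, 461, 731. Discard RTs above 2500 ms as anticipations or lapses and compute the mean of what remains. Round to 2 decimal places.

Excluded: 2768
Retained (n=8): Σ = 4958
Mean = 4958/8 = 619.7500

619.75 ms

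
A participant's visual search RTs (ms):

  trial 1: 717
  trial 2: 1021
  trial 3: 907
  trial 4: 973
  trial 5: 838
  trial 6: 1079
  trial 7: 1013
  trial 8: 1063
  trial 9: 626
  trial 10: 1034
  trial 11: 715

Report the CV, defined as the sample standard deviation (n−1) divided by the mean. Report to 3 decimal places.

0.176

n = 11, Σ = 9986, M = 907.8182
Σ(x−M)² = 255315.636; s = √(255315.636/10) = 159.7860
CV = 159.7860 / 907.8182 = 0.17601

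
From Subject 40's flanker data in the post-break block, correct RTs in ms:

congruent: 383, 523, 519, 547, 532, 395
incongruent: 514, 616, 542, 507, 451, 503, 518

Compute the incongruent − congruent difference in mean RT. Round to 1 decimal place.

38.4 ms

M(congruent) = 2899/6 = 483.167
M(incongruent) = 3651/7 = 521.571
Difference = 521.571 − 483.167 = 38.405 ms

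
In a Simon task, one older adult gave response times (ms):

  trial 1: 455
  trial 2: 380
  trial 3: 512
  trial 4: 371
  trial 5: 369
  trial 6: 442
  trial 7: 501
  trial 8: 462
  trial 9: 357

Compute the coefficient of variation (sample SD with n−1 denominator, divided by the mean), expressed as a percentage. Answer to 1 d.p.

n = 9, Σ = 3849, M = 427.6667
Σ(x−M)² = 28540.000; s = √(28540.000/8) = 59.7286
CV = 59.7286 / 427.6667 = 0.13966 = 13.966%

14.0%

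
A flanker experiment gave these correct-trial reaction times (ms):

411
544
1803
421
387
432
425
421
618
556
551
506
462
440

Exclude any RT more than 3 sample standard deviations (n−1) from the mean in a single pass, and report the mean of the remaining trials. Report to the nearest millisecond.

475 ms

n = 14, ΣRT = 7977, M = 569.786
Σ(x−M)² = 1699726.36; s = √(1699726.36/13) = 361.591
Cutoffs: 569.786 ± 3·361.591 → [-515.0, 1654.6]
Outside: 1803 → excluded.
Retained (n=13): Σ = 6174, mean = 6174/13 = 474.923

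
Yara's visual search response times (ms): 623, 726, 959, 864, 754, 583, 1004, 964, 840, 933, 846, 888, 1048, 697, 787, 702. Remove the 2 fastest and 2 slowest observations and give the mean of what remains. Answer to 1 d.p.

830.0 ms

Sorted: 583, 623, 697, 702, 726, 754, 787, 840, 846, 864, 888, 933, 959, 964, 1004, 1048
Drop lowest 2 (583, 623) and highest 2 (1004, 1048)
Remaining (n=12): Σ = 9960, mean = 9960/12 = 830.000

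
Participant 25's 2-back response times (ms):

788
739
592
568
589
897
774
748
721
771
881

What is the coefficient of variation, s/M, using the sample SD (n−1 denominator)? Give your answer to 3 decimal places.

0.151

n = 11, Σ = 8068, M = 733.4545
Σ(x−M)² = 123194.727; s = √(123194.727/10) = 110.9931
CV = 110.9931 / 733.4545 = 0.15133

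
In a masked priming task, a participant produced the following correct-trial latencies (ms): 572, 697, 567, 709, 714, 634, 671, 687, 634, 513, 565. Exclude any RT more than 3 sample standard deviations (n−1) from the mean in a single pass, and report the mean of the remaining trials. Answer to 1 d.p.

n = 11, ΣRT = 6963, M = 633.000
Σ(x−M)² = 47896.00; s = √(47896.00/10) = 69.207
Cutoffs: 633.000 ± 3·69.207 → [425.4, 840.6]
No RTs fall outside the cutoffs; all 11 retained. Mean = 6963/11 = 633.000

633.0 ms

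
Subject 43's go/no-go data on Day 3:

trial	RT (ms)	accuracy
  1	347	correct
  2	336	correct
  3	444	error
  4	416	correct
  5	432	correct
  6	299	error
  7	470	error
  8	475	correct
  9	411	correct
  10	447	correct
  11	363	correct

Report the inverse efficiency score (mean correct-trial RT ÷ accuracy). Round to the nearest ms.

555 ms

Correct trials (n=8): 347, 336, 416, 432, 475, 411, 447, 363
Mean correct RT = 3227/8 = 403.3750 ms
Proportion correct = 8/11
IES = 403.3750 / (8/11) = 554.641 ms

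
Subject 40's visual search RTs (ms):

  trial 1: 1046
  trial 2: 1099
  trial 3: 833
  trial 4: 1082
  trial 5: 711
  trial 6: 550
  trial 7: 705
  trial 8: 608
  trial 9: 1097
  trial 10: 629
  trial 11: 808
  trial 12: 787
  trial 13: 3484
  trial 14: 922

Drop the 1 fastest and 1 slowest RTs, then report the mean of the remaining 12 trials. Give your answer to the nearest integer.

861 ms

Sorted: 550, 608, 629, 705, 711, 787, 808, 833, 922, 1046, 1082, 1097, 1099, 3484
Drop lowest 1 (550) and highest 1 (3484)
Remaining (n=12): Σ = 10327, mean = 10327/12 = 860.583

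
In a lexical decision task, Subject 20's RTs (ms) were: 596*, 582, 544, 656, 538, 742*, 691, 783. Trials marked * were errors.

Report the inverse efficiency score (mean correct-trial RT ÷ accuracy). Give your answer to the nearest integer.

Correct trials (n=6): 582, 544, 656, 538, 691, 783
Mean correct RT = 3794/6 = 632.3333 ms
Proportion correct = 6/8
IES = 632.3333 / (6/8) = 843.111 ms

843 ms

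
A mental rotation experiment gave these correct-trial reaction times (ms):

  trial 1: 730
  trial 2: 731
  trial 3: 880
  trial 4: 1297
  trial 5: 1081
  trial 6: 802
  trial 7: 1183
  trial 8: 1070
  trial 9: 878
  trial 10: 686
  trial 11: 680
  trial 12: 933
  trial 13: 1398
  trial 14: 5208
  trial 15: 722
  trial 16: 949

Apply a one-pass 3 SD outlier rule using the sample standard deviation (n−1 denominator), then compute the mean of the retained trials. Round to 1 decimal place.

n = 16, ΣRT = 19228, M = 1201.750
Σ(x−M)² = 17846697.00; s = √(17846697.00/15) = 1090.770
Cutoffs: 1201.750 ± 3·1090.770 → [-2070.6, 4474.1]
Outside: 5208 → excluded.
Retained (n=15): Σ = 14020, mean = 14020/15 = 934.667

934.7 ms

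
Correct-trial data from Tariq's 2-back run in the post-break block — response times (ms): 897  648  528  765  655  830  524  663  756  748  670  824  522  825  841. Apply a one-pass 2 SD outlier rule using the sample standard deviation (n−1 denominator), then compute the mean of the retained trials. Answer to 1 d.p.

n = 15, ΣRT = 10696, M = 713.067
Σ(x−M)² = 212936.93; s = √(212936.93/14) = 123.328
Cutoffs: 713.067 ± 2·123.328 → [466.4, 959.7]
No RTs fall outside the cutoffs; all 15 retained. Mean = 10696/15 = 713.067

713.1 ms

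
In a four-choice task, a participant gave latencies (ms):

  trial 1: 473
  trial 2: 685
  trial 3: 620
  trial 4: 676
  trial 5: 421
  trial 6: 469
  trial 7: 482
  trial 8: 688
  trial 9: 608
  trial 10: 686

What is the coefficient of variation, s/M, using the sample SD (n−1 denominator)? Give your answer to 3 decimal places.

0.185

n = 10, Σ = 5808, M = 580.8000
Σ(x−M)² = 104173.600; s = √(104173.600/9) = 107.5865
CV = 107.5865 / 580.8000 = 0.18524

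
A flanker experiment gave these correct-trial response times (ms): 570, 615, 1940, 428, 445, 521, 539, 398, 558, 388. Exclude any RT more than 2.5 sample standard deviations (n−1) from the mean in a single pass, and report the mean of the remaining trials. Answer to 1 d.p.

495.8 ms

n = 10, ΣRT = 6402, M = 640.200
Σ(x−M)² = 1931647.60; s = √(1931647.60/9) = 463.279
Cutoffs: 640.200 ± 2.5·463.279 → [-518.0, 1798.4]
Outside: 1940 → excluded.
Retained (n=9): Σ = 4462, mean = 4462/9 = 495.778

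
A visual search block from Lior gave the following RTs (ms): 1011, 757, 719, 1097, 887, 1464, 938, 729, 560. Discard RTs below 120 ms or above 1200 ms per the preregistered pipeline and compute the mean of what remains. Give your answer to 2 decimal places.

837.25 ms

Excluded: 1464
Retained (n=8): Σ = 6698
Mean = 6698/8 = 837.2500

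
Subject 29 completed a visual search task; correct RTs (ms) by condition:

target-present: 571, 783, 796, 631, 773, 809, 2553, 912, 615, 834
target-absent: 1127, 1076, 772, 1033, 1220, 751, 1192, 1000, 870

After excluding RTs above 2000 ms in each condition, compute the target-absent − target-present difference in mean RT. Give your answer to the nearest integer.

257 ms

target-present: exclude 2553
M(target-present) = 6724/9 = 747.111
M(target-absent) = 9041/9 = 1004.556
Difference = 1004.556 − 747.111 = 257.444 ms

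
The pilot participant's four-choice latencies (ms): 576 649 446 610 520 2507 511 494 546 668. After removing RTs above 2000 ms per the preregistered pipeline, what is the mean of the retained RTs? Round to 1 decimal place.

Excluded: 2507
Retained (n=9): Σ = 5020
Mean = 5020/9 = 557.7778

557.8 ms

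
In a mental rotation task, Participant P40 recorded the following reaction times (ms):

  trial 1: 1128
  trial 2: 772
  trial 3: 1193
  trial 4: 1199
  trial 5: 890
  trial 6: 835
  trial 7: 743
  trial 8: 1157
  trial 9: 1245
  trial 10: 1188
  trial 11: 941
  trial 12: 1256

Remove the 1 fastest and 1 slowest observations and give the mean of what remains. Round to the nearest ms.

Sorted: 743, 772, 835, 890, 941, 1128, 1157, 1188, 1193, 1199, 1245, 1256
Drop lowest 1 (743) and highest 1 (1256)
Remaining (n=10): Σ = 10548, mean = 10548/10 = 1054.800

1055 ms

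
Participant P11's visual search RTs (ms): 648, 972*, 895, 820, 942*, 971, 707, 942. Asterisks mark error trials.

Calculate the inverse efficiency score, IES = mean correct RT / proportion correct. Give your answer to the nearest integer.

Correct trials (n=6): 648, 895, 820, 971, 707, 942
Mean correct RT = 4983/6 = 830.5000 ms
Proportion correct = 6/8
IES = 830.5000 / (6/8) = 1107.333 ms

1107 ms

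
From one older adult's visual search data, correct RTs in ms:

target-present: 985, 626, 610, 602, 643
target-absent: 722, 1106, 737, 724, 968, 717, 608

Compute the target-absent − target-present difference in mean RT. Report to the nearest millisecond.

104 ms

M(target-present) = 3466/5 = 693.200
M(target-absent) = 5582/7 = 797.429
Difference = 797.429 − 693.200 = 104.229 ms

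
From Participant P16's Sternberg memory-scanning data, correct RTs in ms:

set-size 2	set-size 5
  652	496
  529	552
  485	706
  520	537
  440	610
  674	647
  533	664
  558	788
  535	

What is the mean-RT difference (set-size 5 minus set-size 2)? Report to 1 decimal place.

77.7 ms

M(set-size 2) = 4926/9 = 547.333
M(set-size 5) = 5000/8 = 625.000
Difference = 625.000 − 547.333 = 77.667 ms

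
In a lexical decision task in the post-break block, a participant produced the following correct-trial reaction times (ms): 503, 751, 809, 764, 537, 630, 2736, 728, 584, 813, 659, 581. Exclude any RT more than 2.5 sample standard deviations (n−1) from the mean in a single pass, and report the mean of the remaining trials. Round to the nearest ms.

669 ms

n = 12, ΣRT = 10095, M = 841.250
Σ(x−M)² = 4037584.25; s = √(4037584.25/11) = 605.849
Cutoffs: 841.250 ± 2.5·605.849 → [-673.4, 2355.9]
Outside: 2736 → excluded.
Retained (n=11): Σ = 7359, mean = 7359/11 = 669.000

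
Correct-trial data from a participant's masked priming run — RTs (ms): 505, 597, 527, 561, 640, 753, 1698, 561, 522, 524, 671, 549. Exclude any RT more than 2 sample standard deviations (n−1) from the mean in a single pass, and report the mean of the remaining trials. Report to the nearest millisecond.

583 ms

n = 12, ΣRT = 8108, M = 675.667
Σ(x−M)² = 1198814.67; s = √(1198814.67/11) = 330.126
Cutoffs: 675.667 ± 2·330.126 → [15.4, 1335.9]
Outside: 1698 → excluded.
Retained (n=11): Σ = 6410, mean = 6410/11 = 582.727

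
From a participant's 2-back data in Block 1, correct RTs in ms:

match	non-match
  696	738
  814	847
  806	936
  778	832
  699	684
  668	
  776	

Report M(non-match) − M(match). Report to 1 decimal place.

59.3 ms

M(match) = 5237/7 = 748.143
M(non-match) = 4037/5 = 807.400
Difference = 807.400 − 748.143 = 59.257 ms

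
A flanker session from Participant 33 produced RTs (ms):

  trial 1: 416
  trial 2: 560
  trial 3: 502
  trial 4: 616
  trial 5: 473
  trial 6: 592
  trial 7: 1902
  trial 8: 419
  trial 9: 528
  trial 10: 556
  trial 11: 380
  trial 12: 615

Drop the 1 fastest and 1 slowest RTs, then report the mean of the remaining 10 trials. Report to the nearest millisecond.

528 ms

Sorted: 380, 416, 419, 473, 502, 528, 556, 560, 592, 615, 616, 1902
Drop lowest 1 (380) and highest 1 (1902)
Remaining (n=10): Σ = 5277, mean = 5277/10 = 527.700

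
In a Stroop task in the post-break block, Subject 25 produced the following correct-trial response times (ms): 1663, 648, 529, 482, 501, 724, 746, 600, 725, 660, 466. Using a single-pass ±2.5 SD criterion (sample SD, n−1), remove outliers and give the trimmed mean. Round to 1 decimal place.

608.1 ms

n = 11, ΣRT = 7744, M = 704.000
Σ(x−M)² = 1115936.00; s = √(1115936.00/10) = 334.056
Cutoffs: 704.000 ± 2.5·334.056 → [-131.1, 1539.1]
Outside: 1663 → excluded.
Retained (n=10): Σ = 6081, mean = 6081/10 = 608.100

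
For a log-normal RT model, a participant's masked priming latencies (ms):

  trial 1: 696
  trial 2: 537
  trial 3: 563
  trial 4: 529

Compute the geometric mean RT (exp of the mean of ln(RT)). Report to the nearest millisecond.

ln(RT): 6.5453, 6.2860, 6.3333, 6.2710
Mean ln(RT) = 25.4356/4 = 6.35890
Geometric mean = exp(6.35890) = 577.61 ms

578 ms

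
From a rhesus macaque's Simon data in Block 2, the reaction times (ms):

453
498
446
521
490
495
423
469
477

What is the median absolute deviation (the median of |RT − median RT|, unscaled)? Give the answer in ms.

21 ms

Sorted: 423, 446, 453, 469, 477, 490, 495, 498, 521 → median = 477
|x − 477|: 24, 21, 31, 44, 13, 18, 54, 8, 0
Sorted deviations: 0, 8, 13, 18, 21, 24, 31, 44, 54 → MAD = 21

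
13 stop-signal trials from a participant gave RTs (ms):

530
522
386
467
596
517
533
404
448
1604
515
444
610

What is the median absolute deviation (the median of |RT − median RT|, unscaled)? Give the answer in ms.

Sorted: 386, 404, 444, 448, 467, 515, 517, 522, 530, 533, 596, 610, 1604 → median = 517
|x − 517|: 13, 5, 131, 50, 79, 0, 16, 113, 69, 1087, 2, 73, 93
Sorted deviations: 0, 2, 5, 13, 16, 50, 69, 73, 79, 93, 113, 131, 1087 → MAD = 69

69 ms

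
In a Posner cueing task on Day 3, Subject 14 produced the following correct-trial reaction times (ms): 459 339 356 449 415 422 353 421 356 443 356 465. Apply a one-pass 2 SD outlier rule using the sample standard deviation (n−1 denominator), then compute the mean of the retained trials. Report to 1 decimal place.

402.8 ms

n = 12, ΣRT = 4834, M = 402.833
Σ(x−M)² = 24747.67; s = √(24747.67/11) = 47.432
Cutoffs: 402.833 ± 2·47.432 → [308.0, 497.7]
No RTs fall outside the cutoffs; all 12 retained. Mean = 4834/12 = 402.833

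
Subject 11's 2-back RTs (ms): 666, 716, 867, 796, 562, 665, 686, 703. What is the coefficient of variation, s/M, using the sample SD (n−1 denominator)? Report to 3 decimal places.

0.129

n = 8, Σ = 5661, M = 707.6250
Σ(x−M)² = 58525.875; s = √(58525.875/7) = 91.4376
CV = 91.4376 / 707.6250 = 0.12922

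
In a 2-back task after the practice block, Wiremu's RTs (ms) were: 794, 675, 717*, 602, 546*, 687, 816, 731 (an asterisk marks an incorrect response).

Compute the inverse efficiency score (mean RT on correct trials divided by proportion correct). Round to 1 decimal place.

Correct trials (n=6): 794, 675, 602, 687, 816, 731
Mean correct RT = 4305/6 = 717.5000 ms
Proportion correct = 6/8
IES = 717.5000 / (6/8) = 956.667 ms

956.7 ms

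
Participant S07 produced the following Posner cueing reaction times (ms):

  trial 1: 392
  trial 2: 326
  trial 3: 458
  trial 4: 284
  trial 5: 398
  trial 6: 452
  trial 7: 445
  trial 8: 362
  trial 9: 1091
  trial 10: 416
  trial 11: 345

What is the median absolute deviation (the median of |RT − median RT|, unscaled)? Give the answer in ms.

Sorted: 284, 326, 345, 362, 392, 398, 416, 445, 452, 458, 1091 → median = 398
|x − 398|: 6, 72, 60, 114, 0, 54, 47, 36, 693, 18, 53
Sorted deviations: 0, 6, 18, 36, 47, 53, 54, 60, 72, 114, 693 → MAD = 53

53 ms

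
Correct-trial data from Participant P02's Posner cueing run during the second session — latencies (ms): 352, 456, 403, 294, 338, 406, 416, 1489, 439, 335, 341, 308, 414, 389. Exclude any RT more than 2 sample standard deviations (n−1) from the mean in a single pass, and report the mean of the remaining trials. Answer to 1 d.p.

376.2 ms

n = 14, ΣRT = 6380, M = 455.714
Σ(x−M)² = 1181292.86; s = √(1181292.86/13) = 301.444
Cutoffs: 455.714 ± 2·301.444 → [-147.2, 1058.6]
Outside: 1489 → excluded.
Retained (n=13): Σ = 4891, mean = 4891/13 = 376.231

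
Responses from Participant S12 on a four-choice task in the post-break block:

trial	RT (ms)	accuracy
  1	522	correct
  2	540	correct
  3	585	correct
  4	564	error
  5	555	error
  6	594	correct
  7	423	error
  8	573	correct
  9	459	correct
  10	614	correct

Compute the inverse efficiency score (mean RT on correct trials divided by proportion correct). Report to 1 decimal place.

Correct trials (n=7): 522, 540, 585, 594, 573, 459, 614
Mean correct RT = 3887/7 = 555.2857 ms
Proportion correct = 7/10
IES = 555.2857 / (7/10) = 793.265 ms

793.3 ms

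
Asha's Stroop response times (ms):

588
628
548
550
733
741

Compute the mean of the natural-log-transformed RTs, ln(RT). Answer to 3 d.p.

6.440

ln(RT): 6.3767, 6.4425, 6.3063, 6.3099, 6.5971, 6.6080
Σ ln(RT) = 38.6406
Mean = 38.6406/6 = 6.44010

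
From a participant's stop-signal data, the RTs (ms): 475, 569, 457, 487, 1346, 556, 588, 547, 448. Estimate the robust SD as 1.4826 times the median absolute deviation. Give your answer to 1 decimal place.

89.0 ms

Sorted: 448, 457, 475, 487, 547, 556, 569, 588, 1346 → median = 547
|x − 547| sorted: 0, 9, 22, 41, 60, 72, 90, 99, 799 → MAD = 60
Robust SD ≈ 1.4826 × 60 = 88.956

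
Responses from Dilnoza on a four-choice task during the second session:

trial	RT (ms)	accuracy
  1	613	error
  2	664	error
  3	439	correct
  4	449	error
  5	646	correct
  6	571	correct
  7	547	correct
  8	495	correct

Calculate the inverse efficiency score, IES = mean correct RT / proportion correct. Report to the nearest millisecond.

Correct trials (n=5): 439, 646, 571, 547, 495
Mean correct RT = 2698/5 = 539.6000 ms
Proportion correct = 5/8
IES = 539.6000 / (5/8) = 863.360 ms

863 ms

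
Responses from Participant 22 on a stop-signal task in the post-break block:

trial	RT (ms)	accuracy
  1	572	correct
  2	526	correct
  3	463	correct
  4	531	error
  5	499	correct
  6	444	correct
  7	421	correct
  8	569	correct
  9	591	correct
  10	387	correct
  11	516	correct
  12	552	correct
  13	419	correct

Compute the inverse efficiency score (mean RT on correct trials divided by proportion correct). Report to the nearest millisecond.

538 ms

Correct trials (n=12): 572, 526, 463, 499, 444, 421, 569, 591, 387, 516, 552, 419
Mean correct RT = 5959/12 = 496.5833 ms
Proportion correct = 12/13
IES = 496.5833 / (12/13) = 537.965 ms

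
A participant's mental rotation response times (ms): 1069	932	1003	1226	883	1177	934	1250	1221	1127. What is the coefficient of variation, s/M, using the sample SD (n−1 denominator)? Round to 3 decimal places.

0.127

n = 10, Σ = 10822, M = 1082.2000
Σ(x−M)² = 169745.600; s = √(169745.600/9) = 137.3340
CV = 137.3340 / 1082.2000 = 0.12690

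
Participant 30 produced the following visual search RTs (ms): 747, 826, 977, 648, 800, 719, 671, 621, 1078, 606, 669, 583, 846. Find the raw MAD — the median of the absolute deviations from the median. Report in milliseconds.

Sorted: 583, 606, 621, 648, 669, 671, 719, 747, 800, 826, 846, 977, 1078 → median = 719
|x − 719|: 28, 107, 258, 71, 81, 0, 48, 98, 359, 113, 50, 136, 127
Sorted deviations: 0, 28, 48, 50, 71, 81, 98, 107, 113, 127, 136, 258, 359 → MAD = 98

98 ms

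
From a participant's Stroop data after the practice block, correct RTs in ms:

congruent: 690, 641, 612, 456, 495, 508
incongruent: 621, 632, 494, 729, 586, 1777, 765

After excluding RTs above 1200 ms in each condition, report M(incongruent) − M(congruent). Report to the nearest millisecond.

incongruent: exclude 1777
M(congruent) = 3402/6 = 567.000
M(incongruent) = 3827/6 = 637.833
Difference = 637.833 − 567.000 = 70.833 ms

71 ms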